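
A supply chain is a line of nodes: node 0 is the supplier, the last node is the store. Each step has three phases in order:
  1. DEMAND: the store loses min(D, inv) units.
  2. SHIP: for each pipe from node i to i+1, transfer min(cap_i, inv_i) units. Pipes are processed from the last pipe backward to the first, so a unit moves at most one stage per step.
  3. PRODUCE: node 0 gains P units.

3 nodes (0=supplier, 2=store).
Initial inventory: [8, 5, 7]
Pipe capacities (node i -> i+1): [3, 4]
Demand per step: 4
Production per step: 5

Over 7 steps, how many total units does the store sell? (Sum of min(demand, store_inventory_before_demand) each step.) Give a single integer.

Step 1: sold=4 (running total=4) -> [10 4 7]
Step 2: sold=4 (running total=8) -> [12 3 7]
Step 3: sold=4 (running total=12) -> [14 3 6]
Step 4: sold=4 (running total=16) -> [16 3 5]
Step 5: sold=4 (running total=20) -> [18 3 4]
Step 6: sold=4 (running total=24) -> [20 3 3]
Step 7: sold=3 (running total=27) -> [22 3 3]

Answer: 27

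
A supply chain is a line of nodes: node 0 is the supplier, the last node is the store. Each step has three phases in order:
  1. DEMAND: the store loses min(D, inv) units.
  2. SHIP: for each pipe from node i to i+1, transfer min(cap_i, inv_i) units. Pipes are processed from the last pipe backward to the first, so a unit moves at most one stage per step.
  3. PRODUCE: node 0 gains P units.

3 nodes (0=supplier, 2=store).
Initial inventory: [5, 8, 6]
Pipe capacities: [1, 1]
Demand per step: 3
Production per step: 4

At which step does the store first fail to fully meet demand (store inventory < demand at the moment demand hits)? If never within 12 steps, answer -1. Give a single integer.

Step 1: demand=3,sold=3 ship[1->2]=1 ship[0->1]=1 prod=4 -> [8 8 4]
Step 2: demand=3,sold=3 ship[1->2]=1 ship[0->1]=1 prod=4 -> [11 8 2]
Step 3: demand=3,sold=2 ship[1->2]=1 ship[0->1]=1 prod=4 -> [14 8 1]
Step 4: demand=3,sold=1 ship[1->2]=1 ship[0->1]=1 prod=4 -> [17 8 1]
Step 5: demand=3,sold=1 ship[1->2]=1 ship[0->1]=1 prod=4 -> [20 8 1]
Step 6: demand=3,sold=1 ship[1->2]=1 ship[0->1]=1 prod=4 -> [23 8 1]
Step 7: demand=3,sold=1 ship[1->2]=1 ship[0->1]=1 prod=4 -> [26 8 1]
Step 8: demand=3,sold=1 ship[1->2]=1 ship[0->1]=1 prod=4 -> [29 8 1]
Step 9: demand=3,sold=1 ship[1->2]=1 ship[0->1]=1 prod=4 -> [32 8 1]
Step 10: demand=3,sold=1 ship[1->2]=1 ship[0->1]=1 prod=4 -> [35 8 1]
Step 11: demand=3,sold=1 ship[1->2]=1 ship[0->1]=1 prod=4 -> [38 8 1]
Step 12: demand=3,sold=1 ship[1->2]=1 ship[0->1]=1 prod=4 -> [41 8 1]
First stockout at step 3

3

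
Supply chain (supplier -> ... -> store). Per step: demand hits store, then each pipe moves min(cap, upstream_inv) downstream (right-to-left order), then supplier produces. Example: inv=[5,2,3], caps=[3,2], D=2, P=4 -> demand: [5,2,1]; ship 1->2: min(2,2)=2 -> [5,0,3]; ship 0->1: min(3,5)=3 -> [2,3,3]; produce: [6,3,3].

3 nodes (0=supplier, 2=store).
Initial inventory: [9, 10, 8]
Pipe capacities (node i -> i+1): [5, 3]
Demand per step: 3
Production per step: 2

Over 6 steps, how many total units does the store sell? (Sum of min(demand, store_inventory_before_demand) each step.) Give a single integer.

Step 1: sold=3 (running total=3) -> [6 12 8]
Step 2: sold=3 (running total=6) -> [3 14 8]
Step 3: sold=3 (running total=9) -> [2 14 8]
Step 4: sold=3 (running total=12) -> [2 13 8]
Step 5: sold=3 (running total=15) -> [2 12 8]
Step 6: sold=3 (running total=18) -> [2 11 8]

Answer: 18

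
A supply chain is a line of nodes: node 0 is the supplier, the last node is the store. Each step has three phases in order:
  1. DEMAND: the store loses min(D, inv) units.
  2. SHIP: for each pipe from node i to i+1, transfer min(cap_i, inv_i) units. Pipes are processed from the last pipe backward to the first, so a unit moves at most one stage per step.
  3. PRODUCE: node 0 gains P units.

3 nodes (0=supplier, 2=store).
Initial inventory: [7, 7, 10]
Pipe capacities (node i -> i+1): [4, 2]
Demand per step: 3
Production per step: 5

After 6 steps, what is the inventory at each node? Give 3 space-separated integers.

Step 1: demand=3,sold=3 ship[1->2]=2 ship[0->1]=4 prod=5 -> inv=[8 9 9]
Step 2: demand=3,sold=3 ship[1->2]=2 ship[0->1]=4 prod=5 -> inv=[9 11 8]
Step 3: demand=3,sold=3 ship[1->2]=2 ship[0->1]=4 prod=5 -> inv=[10 13 7]
Step 4: demand=3,sold=3 ship[1->2]=2 ship[0->1]=4 prod=5 -> inv=[11 15 6]
Step 5: demand=3,sold=3 ship[1->2]=2 ship[0->1]=4 prod=5 -> inv=[12 17 5]
Step 6: demand=3,sold=3 ship[1->2]=2 ship[0->1]=4 prod=5 -> inv=[13 19 4]

13 19 4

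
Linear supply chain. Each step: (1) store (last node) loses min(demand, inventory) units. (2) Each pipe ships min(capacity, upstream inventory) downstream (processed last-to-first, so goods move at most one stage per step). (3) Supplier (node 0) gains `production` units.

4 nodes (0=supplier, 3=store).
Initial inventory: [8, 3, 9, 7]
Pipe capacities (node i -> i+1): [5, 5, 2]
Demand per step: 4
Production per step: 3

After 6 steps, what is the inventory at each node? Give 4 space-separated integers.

Step 1: demand=4,sold=4 ship[2->3]=2 ship[1->2]=3 ship[0->1]=5 prod=3 -> inv=[6 5 10 5]
Step 2: demand=4,sold=4 ship[2->3]=2 ship[1->2]=5 ship[0->1]=5 prod=3 -> inv=[4 5 13 3]
Step 3: demand=4,sold=3 ship[2->3]=2 ship[1->2]=5 ship[0->1]=4 prod=3 -> inv=[3 4 16 2]
Step 4: demand=4,sold=2 ship[2->3]=2 ship[1->2]=4 ship[0->1]=3 prod=3 -> inv=[3 3 18 2]
Step 5: demand=4,sold=2 ship[2->3]=2 ship[1->2]=3 ship[0->1]=3 prod=3 -> inv=[3 3 19 2]
Step 6: demand=4,sold=2 ship[2->3]=2 ship[1->2]=3 ship[0->1]=3 prod=3 -> inv=[3 3 20 2]

3 3 20 2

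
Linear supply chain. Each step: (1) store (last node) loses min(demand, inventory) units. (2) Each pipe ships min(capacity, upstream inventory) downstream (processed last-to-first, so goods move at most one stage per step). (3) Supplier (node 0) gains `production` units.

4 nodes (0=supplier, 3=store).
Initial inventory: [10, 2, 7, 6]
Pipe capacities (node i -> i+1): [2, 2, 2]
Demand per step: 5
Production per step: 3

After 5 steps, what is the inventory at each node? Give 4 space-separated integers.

Step 1: demand=5,sold=5 ship[2->3]=2 ship[1->2]=2 ship[0->1]=2 prod=3 -> inv=[11 2 7 3]
Step 2: demand=5,sold=3 ship[2->3]=2 ship[1->2]=2 ship[0->1]=2 prod=3 -> inv=[12 2 7 2]
Step 3: demand=5,sold=2 ship[2->3]=2 ship[1->2]=2 ship[0->1]=2 prod=3 -> inv=[13 2 7 2]
Step 4: demand=5,sold=2 ship[2->3]=2 ship[1->2]=2 ship[0->1]=2 prod=3 -> inv=[14 2 7 2]
Step 5: demand=5,sold=2 ship[2->3]=2 ship[1->2]=2 ship[0->1]=2 prod=3 -> inv=[15 2 7 2]

15 2 7 2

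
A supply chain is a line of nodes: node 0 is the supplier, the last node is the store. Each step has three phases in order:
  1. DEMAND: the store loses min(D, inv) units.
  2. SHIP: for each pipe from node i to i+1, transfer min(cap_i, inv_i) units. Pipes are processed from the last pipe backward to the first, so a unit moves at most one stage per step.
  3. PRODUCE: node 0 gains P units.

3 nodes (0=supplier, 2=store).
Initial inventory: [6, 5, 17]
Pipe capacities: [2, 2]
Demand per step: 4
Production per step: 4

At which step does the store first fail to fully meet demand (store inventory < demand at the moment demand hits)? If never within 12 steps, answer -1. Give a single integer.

Step 1: demand=4,sold=4 ship[1->2]=2 ship[0->1]=2 prod=4 -> [8 5 15]
Step 2: demand=4,sold=4 ship[1->2]=2 ship[0->1]=2 prod=4 -> [10 5 13]
Step 3: demand=4,sold=4 ship[1->2]=2 ship[0->1]=2 prod=4 -> [12 5 11]
Step 4: demand=4,sold=4 ship[1->2]=2 ship[0->1]=2 prod=4 -> [14 5 9]
Step 5: demand=4,sold=4 ship[1->2]=2 ship[0->1]=2 prod=4 -> [16 5 7]
Step 6: demand=4,sold=4 ship[1->2]=2 ship[0->1]=2 prod=4 -> [18 5 5]
Step 7: demand=4,sold=4 ship[1->2]=2 ship[0->1]=2 prod=4 -> [20 5 3]
Step 8: demand=4,sold=3 ship[1->2]=2 ship[0->1]=2 prod=4 -> [22 5 2]
Step 9: demand=4,sold=2 ship[1->2]=2 ship[0->1]=2 prod=4 -> [24 5 2]
Step 10: demand=4,sold=2 ship[1->2]=2 ship[0->1]=2 prod=4 -> [26 5 2]
Step 11: demand=4,sold=2 ship[1->2]=2 ship[0->1]=2 prod=4 -> [28 5 2]
Step 12: demand=4,sold=2 ship[1->2]=2 ship[0->1]=2 prod=4 -> [30 5 2]
First stockout at step 8

8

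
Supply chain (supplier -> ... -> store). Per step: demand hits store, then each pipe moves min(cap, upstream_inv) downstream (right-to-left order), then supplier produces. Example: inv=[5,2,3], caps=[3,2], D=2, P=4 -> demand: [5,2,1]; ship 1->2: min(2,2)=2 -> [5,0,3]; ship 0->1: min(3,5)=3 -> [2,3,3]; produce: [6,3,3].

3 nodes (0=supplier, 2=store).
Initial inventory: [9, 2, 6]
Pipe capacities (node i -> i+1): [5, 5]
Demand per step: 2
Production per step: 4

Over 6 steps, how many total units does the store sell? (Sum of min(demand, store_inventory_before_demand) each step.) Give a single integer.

Answer: 12

Derivation:
Step 1: sold=2 (running total=2) -> [8 5 6]
Step 2: sold=2 (running total=4) -> [7 5 9]
Step 3: sold=2 (running total=6) -> [6 5 12]
Step 4: sold=2 (running total=8) -> [5 5 15]
Step 5: sold=2 (running total=10) -> [4 5 18]
Step 6: sold=2 (running total=12) -> [4 4 21]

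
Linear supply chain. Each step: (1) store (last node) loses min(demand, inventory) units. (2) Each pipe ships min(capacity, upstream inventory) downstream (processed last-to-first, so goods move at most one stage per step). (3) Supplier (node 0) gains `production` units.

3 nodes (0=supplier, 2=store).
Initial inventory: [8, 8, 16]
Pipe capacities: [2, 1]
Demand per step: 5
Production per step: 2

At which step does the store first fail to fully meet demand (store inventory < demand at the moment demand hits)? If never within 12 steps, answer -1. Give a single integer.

Step 1: demand=5,sold=5 ship[1->2]=1 ship[0->1]=2 prod=2 -> [8 9 12]
Step 2: demand=5,sold=5 ship[1->2]=1 ship[0->1]=2 prod=2 -> [8 10 8]
Step 3: demand=5,sold=5 ship[1->2]=1 ship[0->1]=2 prod=2 -> [8 11 4]
Step 4: demand=5,sold=4 ship[1->2]=1 ship[0->1]=2 prod=2 -> [8 12 1]
Step 5: demand=5,sold=1 ship[1->2]=1 ship[0->1]=2 prod=2 -> [8 13 1]
Step 6: demand=5,sold=1 ship[1->2]=1 ship[0->1]=2 prod=2 -> [8 14 1]
Step 7: demand=5,sold=1 ship[1->2]=1 ship[0->1]=2 prod=2 -> [8 15 1]
Step 8: demand=5,sold=1 ship[1->2]=1 ship[0->1]=2 prod=2 -> [8 16 1]
Step 9: demand=5,sold=1 ship[1->2]=1 ship[0->1]=2 prod=2 -> [8 17 1]
Step 10: demand=5,sold=1 ship[1->2]=1 ship[0->1]=2 prod=2 -> [8 18 1]
Step 11: demand=5,sold=1 ship[1->2]=1 ship[0->1]=2 prod=2 -> [8 19 1]
Step 12: demand=5,sold=1 ship[1->2]=1 ship[0->1]=2 prod=2 -> [8 20 1]
First stockout at step 4

4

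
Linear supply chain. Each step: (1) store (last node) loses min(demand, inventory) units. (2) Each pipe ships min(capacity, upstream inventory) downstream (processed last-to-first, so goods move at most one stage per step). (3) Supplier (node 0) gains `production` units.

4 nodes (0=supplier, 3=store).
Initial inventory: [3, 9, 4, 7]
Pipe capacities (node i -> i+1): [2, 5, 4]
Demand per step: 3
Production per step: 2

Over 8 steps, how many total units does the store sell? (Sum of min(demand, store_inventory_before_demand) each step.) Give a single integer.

Step 1: sold=3 (running total=3) -> [3 6 5 8]
Step 2: sold=3 (running total=6) -> [3 3 6 9]
Step 3: sold=3 (running total=9) -> [3 2 5 10]
Step 4: sold=3 (running total=12) -> [3 2 3 11]
Step 5: sold=3 (running total=15) -> [3 2 2 11]
Step 6: sold=3 (running total=18) -> [3 2 2 10]
Step 7: sold=3 (running total=21) -> [3 2 2 9]
Step 8: sold=3 (running total=24) -> [3 2 2 8]

Answer: 24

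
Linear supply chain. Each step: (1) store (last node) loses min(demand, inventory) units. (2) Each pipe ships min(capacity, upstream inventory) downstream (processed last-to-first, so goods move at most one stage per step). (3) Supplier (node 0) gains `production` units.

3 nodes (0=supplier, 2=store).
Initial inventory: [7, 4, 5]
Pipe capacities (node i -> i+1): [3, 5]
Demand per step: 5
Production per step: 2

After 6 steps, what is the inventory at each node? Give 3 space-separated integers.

Step 1: demand=5,sold=5 ship[1->2]=4 ship[0->1]=3 prod=2 -> inv=[6 3 4]
Step 2: demand=5,sold=4 ship[1->2]=3 ship[0->1]=3 prod=2 -> inv=[5 3 3]
Step 3: demand=5,sold=3 ship[1->2]=3 ship[0->1]=3 prod=2 -> inv=[4 3 3]
Step 4: demand=5,sold=3 ship[1->2]=3 ship[0->1]=3 prod=2 -> inv=[3 3 3]
Step 5: demand=5,sold=3 ship[1->2]=3 ship[0->1]=3 prod=2 -> inv=[2 3 3]
Step 6: demand=5,sold=3 ship[1->2]=3 ship[0->1]=2 prod=2 -> inv=[2 2 3]

2 2 3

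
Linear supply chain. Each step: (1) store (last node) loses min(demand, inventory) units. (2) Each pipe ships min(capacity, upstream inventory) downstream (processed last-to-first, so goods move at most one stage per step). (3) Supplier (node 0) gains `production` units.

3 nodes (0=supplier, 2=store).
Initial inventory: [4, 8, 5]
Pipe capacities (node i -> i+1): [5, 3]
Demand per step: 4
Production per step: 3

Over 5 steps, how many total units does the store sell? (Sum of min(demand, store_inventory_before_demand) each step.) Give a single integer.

Step 1: sold=4 (running total=4) -> [3 9 4]
Step 2: sold=4 (running total=8) -> [3 9 3]
Step 3: sold=3 (running total=11) -> [3 9 3]
Step 4: sold=3 (running total=14) -> [3 9 3]
Step 5: sold=3 (running total=17) -> [3 9 3]

Answer: 17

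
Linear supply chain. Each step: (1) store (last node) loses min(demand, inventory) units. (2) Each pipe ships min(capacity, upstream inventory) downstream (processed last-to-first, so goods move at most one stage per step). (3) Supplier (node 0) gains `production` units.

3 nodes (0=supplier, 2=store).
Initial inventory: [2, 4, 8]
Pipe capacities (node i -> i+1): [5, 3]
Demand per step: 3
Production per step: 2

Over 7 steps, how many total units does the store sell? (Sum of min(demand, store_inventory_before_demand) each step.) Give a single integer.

Answer: 21

Derivation:
Step 1: sold=3 (running total=3) -> [2 3 8]
Step 2: sold=3 (running total=6) -> [2 2 8]
Step 3: sold=3 (running total=9) -> [2 2 7]
Step 4: sold=3 (running total=12) -> [2 2 6]
Step 5: sold=3 (running total=15) -> [2 2 5]
Step 6: sold=3 (running total=18) -> [2 2 4]
Step 7: sold=3 (running total=21) -> [2 2 3]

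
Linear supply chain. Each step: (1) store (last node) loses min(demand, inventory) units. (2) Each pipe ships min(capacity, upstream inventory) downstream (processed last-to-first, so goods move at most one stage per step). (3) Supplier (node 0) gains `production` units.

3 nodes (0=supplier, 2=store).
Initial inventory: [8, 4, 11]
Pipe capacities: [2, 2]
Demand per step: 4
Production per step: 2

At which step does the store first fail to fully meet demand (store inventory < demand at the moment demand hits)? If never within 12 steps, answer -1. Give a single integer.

Step 1: demand=4,sold=4 ship[1->2]=2 ship[0->1]=2 prod=2 -> [8 4 9]
Step 2: demand=4,sold=4 ship[1->2]=2 ship[0->1]=2 prod=2 -> [8 4 7]
Step 3: demand=4,sold=4 ship[1->2]=2 ship[0->1]=2 prod=2 -> [8 4 5]
Step 4: demand=4,sold=4 ship[1->2]=2 ship[0->1]=2 prod=2 -> [8 4 3]
Step 5: demand=4,sold=3 ship[1->2]=2 ship[0->1]=2 prod=2 -> [8 4 2]
Step 6: demand=4,sold=2 ship[1->2]=2 ship[0->1]=2 prod=2 -> [8 4 2]
Step 7: demand=4,sold=2 ship[1->2]=2 ship[0->1]=2 prod=2 -> [8 4 2]
Step 8: demand=4,sold=2 ship[1->2]=2 ship[0->1]=2 prod=2 -> [8 4 2]
Step 9: demand=4,sold=2 ship[1->2]=2 ship[0->1]=2 prod=2 -> [8 4 2]
Step 10: demand=4,sold=2 ship[1->2]=2 ship[0->1]=2 prod=2 -> [8 4 2]
Step 11: demand=4,sold=2 ship[1->2]=2 ship[0->1]=2 prod=2 -> [8 4 2]
Step 12: demand=4,sold=2 ship[1->2]=2 ship[0->1]=2 prod=2 -> [8 4 2]
First stockout at step 5

5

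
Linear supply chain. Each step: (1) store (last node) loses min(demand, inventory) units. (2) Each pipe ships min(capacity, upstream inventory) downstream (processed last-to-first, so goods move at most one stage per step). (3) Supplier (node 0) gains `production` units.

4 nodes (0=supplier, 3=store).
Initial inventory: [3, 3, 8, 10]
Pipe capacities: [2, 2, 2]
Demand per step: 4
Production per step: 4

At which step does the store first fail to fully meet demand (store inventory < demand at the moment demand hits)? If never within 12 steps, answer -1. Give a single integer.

Step 1: demand=4,sold=4 ship[2->3]=2 ship[1->2]=2 ship[0->1]=2 prod=4 -> [5 3 8 8]
Step 2: demand=4,sold=4 ship[2->3]=2 ship[1->2]=2 ship[0->1]=2 prod=4 -> [7 3 8 6]
Step 3: demand=4,sold=4 ship[2->3]=2 ship[1->2]=2 ship[0->1]=2 prod=4 -> [9 3 8 4]
Step 4: demand=4,sold=4 ship[2->3]=2 ship[1->2]=2 ship[0->1]=2 prod=4 -> [11 3 8 2]
Step 5: demand=4,sold=2 ship[2->3]=2 ship[1->2]=2 ship[0->1]=2 prod=4 -> [13 3 8 2]
Step 6: demand=4,sold=2 ship[2->3]=2 ship[1->2]=2 ship[0->1]=2 prod=4 -> [15 3 8 2]
Step 7: demand=4,sold=2 ship[2->3]=2 ship[1->2]=2 ship[0->1]=2 prod=4 -> [17 3 8 2]
Step 8: demand=4,sold=2 ship[2->3]=2 ship[1->2]=2 ship[0->1]=2 prod=4 -> [19 3 8 2]
Step 9: demand=4,sold=2 ship[2->3]=2 ship[1->2]=2 ship[0->1]=2 prod=4 -> [21 3 8 2]
Step 10: demand=4,sold=2 ship[2->3]=2 ship[1->2]=2 ship[0->1]=2 prod=4 -> [23 3 8 2]
Step 11: demand=4,sold=2 ship[2->3]=2 ship[1->2]=2 ship[0->1]=2 prod=4 -> [25 3 8 2]
Step 12: demand=4,sold=2 ship[2->3]=2 ship[1->2]=2 ship[0->1]=2 prod=4 -> [27 3 8 2]
First stockout at step 5

5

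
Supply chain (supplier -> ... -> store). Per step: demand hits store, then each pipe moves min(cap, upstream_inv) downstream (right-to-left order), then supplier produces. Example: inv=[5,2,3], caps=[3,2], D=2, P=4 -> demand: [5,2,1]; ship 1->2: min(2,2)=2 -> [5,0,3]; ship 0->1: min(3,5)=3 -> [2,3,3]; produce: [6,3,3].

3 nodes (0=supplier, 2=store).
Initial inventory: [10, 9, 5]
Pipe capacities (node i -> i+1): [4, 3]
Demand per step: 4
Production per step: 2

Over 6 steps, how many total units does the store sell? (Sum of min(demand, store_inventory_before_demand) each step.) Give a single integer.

Step 1: sold=4 (running total=4) -> [8 10 4]
Step 2: sold=4 (running total=8) -> [6 11 3]
Step 3: sold=3 (running total=11) -> [4 12 3]
Step 4: sold=3 (running total=14) -> [2 13 3]
Step 5: sold=3 (running total=17) -> [2 12 3]
Step 6: sold=3 (running total=20) -> [2 11 3]

Answer: 20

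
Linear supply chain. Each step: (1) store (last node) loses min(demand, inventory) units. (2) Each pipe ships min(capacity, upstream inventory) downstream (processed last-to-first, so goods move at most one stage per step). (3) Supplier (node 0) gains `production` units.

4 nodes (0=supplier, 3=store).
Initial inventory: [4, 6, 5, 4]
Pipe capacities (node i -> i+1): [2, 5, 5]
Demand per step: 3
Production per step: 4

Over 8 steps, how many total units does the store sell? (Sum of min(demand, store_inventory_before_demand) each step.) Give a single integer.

Answer: 24

Derivation:
Step 1: sold=3 (running total=3) -> [6 3 5 6]
Step 2: sold=3 (running total=6) -> [8 2 3 8]
Step 3: sold=3 (running total=9) -> [10 2 2 8]
Step 4: sold=3 (running total=12) -> [12 2 2 7]
Step 5: sold=3 (running total=15) -> [14 2 2 6]
Step 6: sold=3 (running total=18) -> [16 2 2 5]
Step 7: sold=3 (running total=21) -> [18 2 2 4]
Step 8: sold=3 (running total=24) -> [20 2 2 3]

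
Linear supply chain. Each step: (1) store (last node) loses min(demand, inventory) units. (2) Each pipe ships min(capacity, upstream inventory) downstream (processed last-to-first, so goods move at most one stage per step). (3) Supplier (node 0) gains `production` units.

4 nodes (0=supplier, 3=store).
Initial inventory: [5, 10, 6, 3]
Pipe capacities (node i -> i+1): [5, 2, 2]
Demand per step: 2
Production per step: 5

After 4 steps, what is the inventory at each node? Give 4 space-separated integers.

Step 1: demand=2,sold=2 ship[2->3]=2 ship[1->2]=2 ship[0->1]=5 prod=5 -> inv=[5 13 6 3]
Step 2: demand=2,sold=2 ship[2->3]=2 ship[1->2]=2 ship[0->1]=5 prod=5 -> inv=[5 16 6 3]
Step 3: demand=2,sold=2 ship[2->3]=2 ship[1->2]=2 ship[0->1]=5 prod=5 -> inv=[5 19 6 3]
Step 4: demand=2,sold=2 ship[2->3]=2 ship[1->2]=2 ship[0->1]=5 prod=5 -> inv=[5 22 6 3]

5 22 6 3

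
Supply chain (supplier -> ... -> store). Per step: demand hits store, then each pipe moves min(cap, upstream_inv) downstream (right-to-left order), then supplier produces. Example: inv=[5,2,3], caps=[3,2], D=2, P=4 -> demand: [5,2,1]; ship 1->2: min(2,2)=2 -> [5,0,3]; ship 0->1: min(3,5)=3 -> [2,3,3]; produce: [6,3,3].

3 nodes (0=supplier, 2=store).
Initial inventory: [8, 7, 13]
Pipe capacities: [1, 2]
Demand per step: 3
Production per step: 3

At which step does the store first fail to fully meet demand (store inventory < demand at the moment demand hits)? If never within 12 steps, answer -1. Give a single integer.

Step 1: demand=3,sold=3 ship[1->2]=2 ship[0->1]=1 prod=3 -> [10 6 12]
Step 2: demand=3,sold=3 ship[1->2]=2 ship[0->1]=1 prod=3 -> [12 5 11]
Step 3: demand=3,sold=3 ship[1->2]=2 ship[0->1]=1 prod=3 -> [14 4 10]
Step 4: demand=3,sold=3 ship[1->2]=2 ship[0->1]=1 prod=3 -> [16 3 9]
Step 5: demand=3,sold=3 ship[1->2]=2 ship[0->1]=1 prod=3 -> [18 2 8]
Step 6: demand=3,sold=3 ship[1->2]=2 ship[0->1]=1 prod=3 -> [20 1 7]
Step 7: demand=3,sold=3 ship[1->2]=1 ship[0->1]=1 prod=3 -> [22 1 5]
Step 8: demand=3,sold=3 ship[1->2]=1 ship[0->1]=1 prod=3 -> [24 1 3]
Step 9: demand=3,sold=3 ship[1->2]=1 ship[0->1]=1 prod=3 -> [26 1 1]
Step 10: demand=3,sold=1 ship[1->2]=1 ship[0->1]=1 prod=3 -> [28 1 1]
Step 11: demand=3,sold=1 ship[1->2]=1 ship[0->1]=1 prod=3 -> [30 1 1]
Step 12: demand=3,sold=1 ship[1->2]=1 ship[0->1]=1 prod=3 -> [32 1 1]
First stockout at step 10

10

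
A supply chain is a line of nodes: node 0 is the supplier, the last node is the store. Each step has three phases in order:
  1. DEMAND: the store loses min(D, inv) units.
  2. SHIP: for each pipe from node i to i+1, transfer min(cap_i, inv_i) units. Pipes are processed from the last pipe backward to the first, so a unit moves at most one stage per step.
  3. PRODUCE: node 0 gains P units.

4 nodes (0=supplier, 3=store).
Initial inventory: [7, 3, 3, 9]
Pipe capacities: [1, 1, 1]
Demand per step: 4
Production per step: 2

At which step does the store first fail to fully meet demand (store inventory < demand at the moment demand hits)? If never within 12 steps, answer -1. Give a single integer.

Step 1: demand=4,sold=4 ship[2->3]=1 ship[1->2]=1 ship[0->1]=1 prod=2 -> [8 3 3 6]
Step 2: demand=4,sold=4 ship[2->3]=1 ship[1->2]=1 ship[0->1]=1 prod=2 -> [9 3 3 3]
Step 3: demand=4,sold=3 ship[2->3]=1 ship[1->2]=1 ship[0->1]=1 prod=2 -> [10 3 3 1]
Step 4: demand=4,sold=1 ship[2->3]=1 ship[1->2]=1 ship[0->1]=1 prod=2 -> [11 3 3 1]
Step 5: demand=4,sold=1 ship[2->3]=1 ship[1->2]=1 ship[0->1]=1 prod=2 -> [12 3 3 1]
Step 6: demand=4,sold=1 ship[2->3]=1 ship[1->2]=1 ship[0->1]=1 prod=2 -> [13 3 3 1]
Step 7: demand=4,sold=1 ship[2->3]=1 ship[1->2]=1 ship[0->1]=1 prod=2 -> [14 3 3 1]
Step 8: demand=4,sold=1 ship[2->3]=1 ship[1->2]=1 ship[0->1]=1 prod=2 -> [15 3 3 1]
Step 9: demand=4,sold=1 ship[2->3]=1 ship[1->2]=1 ship[0->1]=1 prod=2 -> [16 3 3 1]
Step 10: demand=4,sold=1 ship[2->3]=1 ship[1->2]=1 ship[0->1]=1 prod=2 -> [17 3 3 1]
Step 11: demand=4,sold=1 ship[2->3]=1 ship[1->2]=1 ship[0->1]=1 prod=2 -> [18 3 3 1]
Step 12: demand=4,sold=1 ship[2->3]=1 ship[1->2]=1 ship[0->1]=1 prod=2 -> [19 3 3 1]
First stockout at step 3

3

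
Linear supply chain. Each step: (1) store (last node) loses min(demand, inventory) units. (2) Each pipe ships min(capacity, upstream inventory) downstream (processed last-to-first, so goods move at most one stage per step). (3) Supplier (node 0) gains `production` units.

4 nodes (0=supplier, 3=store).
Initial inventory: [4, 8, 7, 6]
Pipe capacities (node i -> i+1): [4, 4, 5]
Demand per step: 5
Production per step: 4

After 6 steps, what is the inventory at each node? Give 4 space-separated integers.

Step 1: demand=5,sold=5 ship[2->3]=5 ship[1->2]=4 ship[0->1]=4 prod=4 -> inv=[4 8 6 6]
Step 2: demand=5,sold=5 ship[2->3]=5 ship[1->2]=4 ship[0->1]=4 prod=4 -> inv=[4 8 5 6]
Step 3: demand=5,sold=5 ship[2->3]=5 ship[1->2]=4 ship[0->1]=4 prod=4 -> inv=[4 8 4 6]
Step 4: demand=5,sold=5 ship[2->3]=4 ship[1->2]=4 ship[0->1]=4 prod=4 -> inv=[4 8 4 5]
Step 5: demand=5,sold=5 ship[2->3]=4 ship[1->2]=4 ship[0->1]=4 prod=4 -> inv=[4 8 4 4]
Step 6: demand=5,sold=4 ship[2->3]=4 ship[1->2]=4 ship[0->1]=4 prod=4 -> inv=[4 8 4 4]

4 8 4 4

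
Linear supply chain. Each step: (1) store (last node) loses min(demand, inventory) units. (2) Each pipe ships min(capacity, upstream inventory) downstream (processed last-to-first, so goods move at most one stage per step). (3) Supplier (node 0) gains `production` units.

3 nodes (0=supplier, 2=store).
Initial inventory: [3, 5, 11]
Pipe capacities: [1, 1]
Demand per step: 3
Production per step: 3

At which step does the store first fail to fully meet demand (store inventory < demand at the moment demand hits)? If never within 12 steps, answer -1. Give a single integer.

Step 1: demand=3,sold=3 ship[1->2]=1 ship[0->1]=1 prod=3 -> [5 5 9]
Step 2: demand=3,sold=3 ship[1->2]=1 ship[0->1]=1 prod=3 -> [7 5 7]
Step 3: demand=3,sold=3 ship[1->2]=1 ship[0->1]=1 prod=3 -> [9 5 5]
Step 4: demand=3,sold=3 ship[1->2]=1 ship[0->1]=1 prod=3 -> [11 5 3]
Step 5: demand=3,sold=3 ship[1->2]=1 ship[0->1]=1 prod=3 -> [13 5 1]
Step 6: demand=3,sold=1 ship[1->2]=1 ship[0->1]=1 prod=3 -> [15 5 1]
Step 7: demand=3,sold=1 ship[1->2]=1 ship[0->1]=1 prod=3 -> [17 5 1]
Step 8: demand=3,sold=1 ship[1->2]=1 ship[0->1]=1 prod=3 -> [19 5 1]
Step 9: demand=3,sold=1 ship[1->2]=1 ship[0->1]=1 prod=3 -> [21 5 1]
Step 10: demand=3,sold=1 ship[1->2]=1 ship[0->1]=1 prod=3 -> [23 5 1]
Step 11: demand=3,sold=1 ship[1->2]=1 ship[0->1]=1 prod=3 -> [25 5 1]
Step 12: demand=3,sold=1 ship[1->2]=1 ship[0->1]=1 prod=3 -> [27 5 1]
First stockout at step 6

6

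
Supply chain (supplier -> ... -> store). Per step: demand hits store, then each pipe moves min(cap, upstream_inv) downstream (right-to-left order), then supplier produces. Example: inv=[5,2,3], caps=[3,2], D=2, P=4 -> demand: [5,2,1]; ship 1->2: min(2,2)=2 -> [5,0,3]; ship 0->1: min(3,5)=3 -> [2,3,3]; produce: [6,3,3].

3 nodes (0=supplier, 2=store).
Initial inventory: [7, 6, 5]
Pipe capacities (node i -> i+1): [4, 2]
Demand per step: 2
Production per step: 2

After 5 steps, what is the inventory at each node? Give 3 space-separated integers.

Step 1: demand=2,sold=2 ship[1->2]=2 ship[0->1]=4 prod=2 -> inv=[5 8 5]
Step 2: demand=2,sold=2 ship[1->2]=2 ship[0->1]=4 prod=2 -> inv=[3 10 5]
Step 3: demand=2,sold=2 ship[1->2]=2 ship[0->1]=3 prod=2 -> inv=[2 11 5]
Step 4: demand=2,sold=2 ship[1->2]=2 ship[0->1]=2 prod=2 -> inv=[2 11 5]
Step 5: demand=2,sold=2 ship[1->2]=2 ship[0->1]=2 prod=2 -> inv=[2 11 5]

2 11 5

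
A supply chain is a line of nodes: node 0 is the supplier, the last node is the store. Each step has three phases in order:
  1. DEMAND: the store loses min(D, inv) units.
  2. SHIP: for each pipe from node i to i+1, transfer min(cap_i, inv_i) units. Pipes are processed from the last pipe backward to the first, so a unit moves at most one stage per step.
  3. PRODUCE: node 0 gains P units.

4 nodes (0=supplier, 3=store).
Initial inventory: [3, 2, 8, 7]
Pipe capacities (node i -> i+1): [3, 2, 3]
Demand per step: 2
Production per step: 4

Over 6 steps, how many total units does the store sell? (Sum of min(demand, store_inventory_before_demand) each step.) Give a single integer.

Answer: 12

Derivation:
Step 1: sold=2 (running total=2) -> [4 3 7 8]
Step 2: sold=2 (running total=4) -> [5 4 6 9]
Step 3: sold=2 (running total=6) -> [6 5 5 10]
Step 4: sold=2 (running total=8) -> [7 6 4 11]
Step 5: sold=2 (running total=10) -> [8 7 3 12]
Step 6: sold=2 (running total=12) -> [9 8 2 13]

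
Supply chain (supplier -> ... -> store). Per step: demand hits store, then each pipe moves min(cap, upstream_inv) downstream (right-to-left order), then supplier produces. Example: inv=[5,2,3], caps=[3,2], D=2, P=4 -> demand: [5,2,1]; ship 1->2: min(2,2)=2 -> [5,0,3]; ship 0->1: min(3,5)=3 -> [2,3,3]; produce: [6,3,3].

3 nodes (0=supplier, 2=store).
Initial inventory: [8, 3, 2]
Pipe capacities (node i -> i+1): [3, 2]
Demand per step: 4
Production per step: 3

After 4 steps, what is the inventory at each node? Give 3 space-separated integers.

Step 1: demand=4,sold=2 ship[1->2]=2 ship[0->1]=3 prod=3 -> inv=[8 4 2]
Step 2: demand=4,sold=2 ship[1->2]=2 ship[0->1]=3 prod=3 -> inv=[8 5 2]
Step 3: demand=4,sold=2 ship[1->2]=2 ship[0->1]=3 prod=3 -> inv=[8 6 2]
Step 4: demand=4,sold=2 ship[1->2]=2 ship[0->1]=3 prod=3 -> inv=[8 7 2]

8 7 2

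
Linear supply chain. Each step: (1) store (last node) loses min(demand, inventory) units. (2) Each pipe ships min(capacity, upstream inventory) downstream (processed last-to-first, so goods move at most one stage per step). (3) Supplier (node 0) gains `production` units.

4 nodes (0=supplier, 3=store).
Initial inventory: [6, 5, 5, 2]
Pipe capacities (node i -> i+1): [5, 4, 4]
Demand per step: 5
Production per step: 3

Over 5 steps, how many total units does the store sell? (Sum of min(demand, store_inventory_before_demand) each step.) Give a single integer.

Answer: 18

Derivation:
Step 1: sold=2 (running total=2) -> [4 6 5 4]
Step 2: sold=4 (running total=6) -> [3 6 5 4]
Step 3: sold=4 (running total=10) -> [3 5 5 4]
Step 4: sold=4 (running total=14) -> [3 4 5 4]
Step 5: sold=4 (running total=18) -> [3 3 5 4]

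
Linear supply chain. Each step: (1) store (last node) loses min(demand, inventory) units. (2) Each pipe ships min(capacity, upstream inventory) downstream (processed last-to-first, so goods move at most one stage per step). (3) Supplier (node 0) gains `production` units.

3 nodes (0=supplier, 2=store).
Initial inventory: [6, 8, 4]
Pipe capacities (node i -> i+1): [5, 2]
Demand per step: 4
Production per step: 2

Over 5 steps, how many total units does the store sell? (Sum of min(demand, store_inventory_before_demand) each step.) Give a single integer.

Step 1: sold=4 (running total=4) -> [3 11 2]
Step 2: sold=2 (running total=6) -> [2 12 2]
Step 3: sold=2 (running total=8) -> [2 12 2]
Step 4: sold=2 (running total=10) -> [2 12 2]
Step 5: sold=2 (running total=12) -> [2 12 2]

Answer: 12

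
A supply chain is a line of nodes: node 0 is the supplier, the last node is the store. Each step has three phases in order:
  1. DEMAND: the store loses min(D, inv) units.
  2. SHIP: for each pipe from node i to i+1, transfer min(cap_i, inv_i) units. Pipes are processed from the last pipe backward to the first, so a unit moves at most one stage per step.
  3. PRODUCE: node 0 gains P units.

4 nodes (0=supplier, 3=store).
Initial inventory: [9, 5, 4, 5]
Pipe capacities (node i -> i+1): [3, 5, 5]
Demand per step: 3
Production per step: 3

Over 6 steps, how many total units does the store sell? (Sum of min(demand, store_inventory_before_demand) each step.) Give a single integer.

Answer: 18

Derivation:
Step 1: sold=3 (running total=3) -> [9 3 5 6]
Step 2: sold=3 (running total=6) -> [9 3 3 8]
Step 3: sold=3 (running total=9) -> [9 3 3 8]
Step 4: sold=3 (running total=12) -> [9 3 3 8]
Step 5: sold=3 (running total=15) -> [9 3 3 8]
Step 6: sold=3 (running total=18) -> [9 3 3 8]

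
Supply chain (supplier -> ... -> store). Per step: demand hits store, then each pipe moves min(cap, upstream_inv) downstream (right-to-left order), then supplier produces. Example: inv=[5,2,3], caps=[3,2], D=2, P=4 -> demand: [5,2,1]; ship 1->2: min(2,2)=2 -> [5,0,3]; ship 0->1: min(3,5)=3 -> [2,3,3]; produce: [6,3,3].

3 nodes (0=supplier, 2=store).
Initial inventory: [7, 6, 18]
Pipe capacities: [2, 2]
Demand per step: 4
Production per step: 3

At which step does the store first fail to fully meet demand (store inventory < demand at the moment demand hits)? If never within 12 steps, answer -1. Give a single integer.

Step 1: demand=4,sold=4 ship[1->2]=2 ship[0->1]=2 prod=3 -> [8 6 16]
Step 2: demand=4,sold=4 ship[1->2]=2 ship[0->1]=2 prod=3 -> [9 6 14]
Step 3: demand=4,sold=4 ship[1->2]=2 ship[0->1]=2 prod=3 -> [10 6 12]
Step 4: demand=4,sold=4 ship[1->2]=2 ship[0->1]=2 prod=3 -> [11 6 10]
Step 5: demand=4,sold=4 ship[1->2]=2 ship[0->1]=2 prod=3 -> [12 6 8]
Step 6: demand=4,sold=4 ship[1->2]=2 ship[0->1]=2 prod=3 -> [13 6 6]
Step 7: demand=4,sold=4 ship[1->2]=2 ship[0->1]=2 prod=3 -> [14 6 4]
Step 8: demand=4,sold=4 ship[1->2]=2 ship[0->1]=2 prod=3 -> [15 6 2]
Step 9: demand=4,sold=2 ship[1->2]=2 ship[0->1]=2 prod=3 -> [16 6 2]
Step 10: demand=4,sold=2 ship[1->2]=2 ship[0->1]=2 prod=3 -> [17 6 2]
Step 11: demand=4,sold=2 ship[1->2]=2 ship[0->1]=2 prod=3 -> [18 6 2]
Step 12: demand=4,sold=2 ship[1->2]=2 ship[0->1]=2 prod=3 -> [19 6 2]
First stockout at step 9

9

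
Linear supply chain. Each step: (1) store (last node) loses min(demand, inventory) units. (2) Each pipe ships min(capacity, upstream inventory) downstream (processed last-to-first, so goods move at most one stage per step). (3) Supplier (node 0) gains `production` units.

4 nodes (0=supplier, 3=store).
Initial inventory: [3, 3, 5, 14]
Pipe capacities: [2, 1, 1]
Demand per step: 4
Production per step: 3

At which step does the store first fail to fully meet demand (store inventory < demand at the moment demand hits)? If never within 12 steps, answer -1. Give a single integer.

Step 1: demand=4,sold=4 ship[2->3]=1 ship[1->2]=1 ship[0->1]=2 prod=3 -> [4 4 5 11]
Step 2: demand=4,sold=4 ship[2->3]=1 ship[1->2]=1 ship[0->1]=2 prod=3 -> [5 5 5 8]
Step 3: demand=4,sold=4 ship[2->3]=1 ship[1->2]=1 ship[0->1]=2 prod=3 -> [6 6 5 5]
Step 4: demand=4,sold=4 ship[2->3]=1 ship[1->2]=1 ship[0->1]=2 prod=3 -> [7 7 5 2]
Step 5: demand=4,sold=2 ship[2->3]=1 ship[1->2]=1 ship[0->1]=2 prod=3 -> [8 8 5 1]
Step 6: demand=4,sold=1 ship[2->3]=1 ship[1->2]=1 ship[0->1]=2 prod=3 -> [9 9 5 1]
Step 7: demand=4,sold=1 ship[2->3]=1 ship[1->2]=1 ship[0->1]=2 prod=3 -> [10 10 5 1]
Step 8: demand=4,sold=1 ship[2->3]=1 ship[1->2]=1 ship[0->1]=2 prod=3 -> [11 11 5 1]
Step 9: demand=4,sold=1 ship[2->3]=1 ship[1->2]=1 ship[0->1]=2 prod=3 -> [12 12 5 1]
Step 10: demand=4,sold=1 ship[2->3]=1 ship[1->2]=1 ship[0->1]=2 prod=3 -> [13 13 5 1]
Step 11: demand=4,sold=1 ship[2->3]=1 ship[1->2]=1 ship[0->1]=2 prod=3 -> [14 14 5 1]
Step 12: demand=4,sold=1 ship[2->3]=1 ship[1->2]=1 ship[0->1]=2 prod=3 -> [15 15 5 1]
First stockout at step 5

5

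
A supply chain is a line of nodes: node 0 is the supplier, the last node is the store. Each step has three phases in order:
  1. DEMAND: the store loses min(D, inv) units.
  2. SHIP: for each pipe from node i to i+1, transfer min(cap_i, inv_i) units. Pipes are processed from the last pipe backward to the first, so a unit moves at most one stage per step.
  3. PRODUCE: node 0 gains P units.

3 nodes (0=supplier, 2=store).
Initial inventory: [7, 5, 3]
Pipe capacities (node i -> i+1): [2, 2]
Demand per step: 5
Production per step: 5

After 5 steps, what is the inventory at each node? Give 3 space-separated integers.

Step 1: demand=5,sold=3 ship[1->2]=2 ship[0->1]=2 prod=5 -> inv=[10 5 2]
Step 2: demand=5,sold=2 ship[1->2]=2 ship[0->1]=2 prod=5 -> inv=[13 5 2]
Step 3: demand=5,sold=2 ship[1->2]=2 ship[0->1]=2 prod=5 -> inv=[16 5 2]
Step 4: demand=5,sold=2 ship[1->2]=2 ship[0->1]=2 prod=5 -> inv=[19 5 2]
Step 5: demand=5,sold=2 ship[1->2]=2 ship[0->1]=2 prod=5 -> inv=[22 5 2]

22 5 2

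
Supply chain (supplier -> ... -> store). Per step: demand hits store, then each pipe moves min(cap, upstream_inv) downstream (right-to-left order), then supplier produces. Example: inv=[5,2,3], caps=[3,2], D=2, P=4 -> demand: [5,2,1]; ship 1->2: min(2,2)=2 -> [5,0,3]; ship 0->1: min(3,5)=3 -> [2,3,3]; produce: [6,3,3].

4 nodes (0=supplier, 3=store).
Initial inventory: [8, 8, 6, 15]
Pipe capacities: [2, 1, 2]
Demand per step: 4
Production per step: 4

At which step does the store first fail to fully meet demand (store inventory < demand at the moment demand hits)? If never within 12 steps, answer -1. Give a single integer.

Step 1: demand=4,sold=4 ship[2->3]=2 ship[1->2]=1 ship[0->1]=2 prod=4 -> [10 9 5 13]
Step 2: demand=4,sold=4 ship[2->3]=2 ship[1->2]=1 ship[0->1]=2 prod=4 -> [12 10 4 11]
Step 3: demand=4,sold=4 ship[2->3]=2 ship[1->2]=1 ship[0->1]=2 prod=4 -> [14 11 3 9]
Step 4: demand=4,sold=4 ship[2->3]=2 ship[1->2]=1 ship[0->1]=2 prod=4 -> [16 12 2 7]
Step 5: demand=4,sold=4 ship[2->3]=2 ship[1->2]=1 ship[0->1]=2 prod=4 -> [18 13 1 5]
Step 6: demand=4,sold=4 ship[2->3]=1 ship[1->2]=1 ship[0->1]=2 prod=4 -> [20 14 1 2]
Step 7: demand=4,sold=2 ship[2->3]=1 ship[1->2]=1 ship[0->1]=2 prod=4 -> [22 15 1 1]
Step 8: demand=4,sold=1 ship[2->3]=1 ship[1->2]=1 ship[0->1]=2 prod=4 -> [24 16 1 1]
Step 9: demand=4,sold=1 ship[2->3]=1 ship[1->2]=1 ship[0->1]=2 prod=4 -> [26 17 1 1]
Step 10: demand=4,sold=1 ship[2->3]=1 ship[1->2]=1 ship[0->1]=2 prod=4 -> [28 18 1 1]
Step 11: demand=4,sold=1 ship[2->3]=1 ship[1->2]=1 ship[0->1]=2 prod=4 -> [30 19 1 1]
Step 12: demand=4,sold=1 ship[2->3]=1 ship[1->2]=1 ship[0->1]=2 prod=4 -> [32 20 1 1]
First stockout at step 7

7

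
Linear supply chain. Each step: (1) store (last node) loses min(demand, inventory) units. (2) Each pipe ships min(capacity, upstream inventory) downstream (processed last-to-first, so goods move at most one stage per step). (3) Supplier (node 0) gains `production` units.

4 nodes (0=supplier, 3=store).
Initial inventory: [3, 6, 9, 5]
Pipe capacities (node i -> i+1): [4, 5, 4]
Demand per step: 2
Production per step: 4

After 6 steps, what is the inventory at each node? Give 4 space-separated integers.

Step 1: demand=2,sold=2 ship[2->3]=4 ship[1->2]=5 ship[0->1]=3 prod=4 -> inv=[4 4 10 7]
Step 2: demand=2,sold=2 ship[2->3]=4 ship[1->2]=4 ship[0->1]=4 prod=4 -> inv=[4 4 10 9]
Step 3: demand=2,sold=2 ship[2->3]=4 ship[1->2]=4 ship[0->1]=4 prod=4 -> inv=[4 4 10 11]
Step 4: demand=2,sold=2 ship[2->3]=4 ship[1->2]=4 ship[0->1]=4 prod=4 -> inv=[4 4 10 13]
Step 5: demand=2,sold=2 ship[2->3]=4 ship[1->2]=4 ship[0->1]=4 prod=4 -> inv=[4 4 10 15]
Step 6: demand=2,sold=2 ship[2->3]=4 ship[1->2]=4 ship[0->1]=4 prod=4 -> inv=[4 4 10 17]

4 4 10 17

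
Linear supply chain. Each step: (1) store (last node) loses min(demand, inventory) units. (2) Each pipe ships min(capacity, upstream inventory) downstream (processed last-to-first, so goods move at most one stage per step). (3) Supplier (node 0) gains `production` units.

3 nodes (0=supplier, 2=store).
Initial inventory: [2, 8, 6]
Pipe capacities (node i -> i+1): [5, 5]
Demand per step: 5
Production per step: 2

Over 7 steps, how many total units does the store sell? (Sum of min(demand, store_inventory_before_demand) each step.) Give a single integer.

Step 1: sold=5 (running total=5) -> [2 5 6]
Step 2: sold=5 (running total=10) -> [2 2 6]
Step 3: sold=5 (running total=15) -> [2 2 3]
Step 4: sold=3 (running total=18) -> [2 2 2]
Step 5: sold=2 (running total=20) -> [2 2 2]
Step 6: sold=2 (running total=22) -> [2 2 2]
Step 7: sold=2 (running total=24) -> [2 2 2]

Answer: 24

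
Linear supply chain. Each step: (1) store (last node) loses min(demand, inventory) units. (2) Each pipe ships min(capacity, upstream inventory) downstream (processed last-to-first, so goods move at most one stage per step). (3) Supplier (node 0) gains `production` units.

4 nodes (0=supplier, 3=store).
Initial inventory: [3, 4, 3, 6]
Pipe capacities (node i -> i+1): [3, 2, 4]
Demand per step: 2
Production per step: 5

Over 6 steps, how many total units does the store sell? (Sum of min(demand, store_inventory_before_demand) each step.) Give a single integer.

Step 1: sold=2 (running total=2) -> [5 5 2 7]
Step 2: sold=2 (running total=4) -> [7 6 2 7]
Step 3: sold=2 (running total=6) -> [9 7 2 7]
Step 4: sold=2 (running total=8) -> [11 8 2 7]
Step 5: sold=2 (running total=10) -> [13 9 2 7]
Step 6: sold=2 (running total=12) -> [15 10 2 7]

Answer: 12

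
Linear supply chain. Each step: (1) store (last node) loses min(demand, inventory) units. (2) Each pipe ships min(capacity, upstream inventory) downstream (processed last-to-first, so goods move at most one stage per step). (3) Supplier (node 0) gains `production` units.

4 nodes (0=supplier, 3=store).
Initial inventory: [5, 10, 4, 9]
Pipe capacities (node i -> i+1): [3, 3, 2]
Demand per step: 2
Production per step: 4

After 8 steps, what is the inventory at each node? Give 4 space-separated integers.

Step 1: demand=2,sold=2 ship[2->3]=2 ship[1->2]=3 ship[0->1]=3 prod=4 -> inv=[6 10 5 9]
Step 2: demand=2,sold=2 ship[2->3]=2 ship[1->2]=3 ship[0->1]=3 prod=4 -> inv=[7 10 6 9]
Step 3: demand=2,sold=2 ship[2->3]=2 ship[1->2]=3 ship[0->1]=3 prod=4 -> inv=[8 10 7 9]
Step 4: demand=2,sold=2 ship[2->3]=2 ship[1->2]=3 ship[0->1]=3 prod=4 -> inv=[9 10 8 9]
Step 5: demand=2,sold=2 ship[2->3]=2 ship[1->2]=3 ship[0->1]=3 prod=4 -> inv=[10 10 9 9]
Step 6: demand=2,sold=2 ship[2->3]=2 ship[1->2]=3 ship[0->1]=3 prod=4 -> inv=[11 10 10 9]
Step 7: demand=2,sold=2 ship[2->3]=2 ship[1->2]=3 ship[0->1]=3 prod=4 -> inv=[12 10 11 9]
Step 8: demand=2,sold=2 ship[2->3]=2 ship[1->2]=3 ship[0->1]=3 prod=4 -> inv=[13 10 12 9]

13 10 12 9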